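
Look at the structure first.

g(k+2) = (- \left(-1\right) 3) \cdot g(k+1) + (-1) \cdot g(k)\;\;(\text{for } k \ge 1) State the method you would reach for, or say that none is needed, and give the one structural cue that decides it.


Method: the characteristic-root method — because shifting k leaves the equation's coefficients unchanged, exponential trials reduce it to algebra.


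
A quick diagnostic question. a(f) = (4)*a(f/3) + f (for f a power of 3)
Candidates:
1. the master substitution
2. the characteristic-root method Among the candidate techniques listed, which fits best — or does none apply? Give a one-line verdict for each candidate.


Verdict: the master substitution — the argument contracts 3-fold per step: reindex f exponentially and solve the linear recurrence in the new index.
- the master substitution: yes, a natural case for it.
- the characteristic-root method — the recursion divides its index rather than shifting it — outside the constant-shift family the root method covers.


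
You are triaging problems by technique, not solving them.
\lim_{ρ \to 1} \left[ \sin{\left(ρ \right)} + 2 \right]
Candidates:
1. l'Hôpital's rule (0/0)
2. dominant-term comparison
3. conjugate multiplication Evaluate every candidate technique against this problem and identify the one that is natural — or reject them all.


Best approach: no special technique — nothing blocks direct substitution at 1: plug in and finish.
- l'Hôpital's rule (0/0) — substituting the point produces a determinate value, not a 0 over 0 clash.
- dominant-term comparison — this limit is not decided by comparing leading-term growth at infinity.
- conjugate multiplication: no difference of divergent radicals appears, so rationalizing has nothing to cancel.


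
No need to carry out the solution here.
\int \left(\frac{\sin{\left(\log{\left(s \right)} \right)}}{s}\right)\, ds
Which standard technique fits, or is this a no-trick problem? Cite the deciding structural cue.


Technique: u-substitution — the only nontrivial dependence routes through \log{\left(s \right)}, whose derivative supplies the leftover factor up to a constant multiple — u = \log{\left(s \right)} flattens it.


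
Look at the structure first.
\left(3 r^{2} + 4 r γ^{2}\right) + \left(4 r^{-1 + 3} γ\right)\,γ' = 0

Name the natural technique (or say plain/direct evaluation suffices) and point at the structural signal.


Best approach: the exact-equation method — because the two cross partials coincide, the form is conservative as written — recover its potential in (r, γ).


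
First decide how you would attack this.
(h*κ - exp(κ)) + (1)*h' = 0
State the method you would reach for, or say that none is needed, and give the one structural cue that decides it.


Diagnosis: a linear integrating factor — linear in the unknown with genuine forcing: multiply through by the exponential of the integrated coefficient and the left side closes into one derivative.


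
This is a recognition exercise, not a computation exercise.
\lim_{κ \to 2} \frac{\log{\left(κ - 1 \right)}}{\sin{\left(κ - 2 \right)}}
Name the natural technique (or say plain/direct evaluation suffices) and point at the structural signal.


Verdict: l'Hôpital's rule (0/0) — substituting 2 gives 0 over 0; differentiate top and bottom once and re-evaluate. A local series expansion at the point resolves it as well; the rule is the packaged version of that step.


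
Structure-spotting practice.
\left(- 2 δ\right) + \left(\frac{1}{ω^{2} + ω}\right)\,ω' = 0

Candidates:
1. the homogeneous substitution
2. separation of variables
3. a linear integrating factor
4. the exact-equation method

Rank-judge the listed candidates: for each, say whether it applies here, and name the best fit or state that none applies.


Technique: separation of variables — one side of the product carries the independent variable, the other the unknown — the textbook separation shape. A Bernoulli rewrite would carry it as the equation stands — separating the variables needs no rearrangement either.
- the homogeneous substitution — the slope is not a function of the ratio of the variables alone.
- separation of variables: yes, a natural case for it.
- a linear integrating factor: the unknown enters nonlinearly (through a power, a denominator, or a transcendental function), which the linear integrating-factor recipe cannot absorb as-is — any repair would come from a preliminary substitution, not the factor.
- the exact-equation method: any potential here is of the trivial single-variable kind; the exact method earns its name only with genuine cross terms.


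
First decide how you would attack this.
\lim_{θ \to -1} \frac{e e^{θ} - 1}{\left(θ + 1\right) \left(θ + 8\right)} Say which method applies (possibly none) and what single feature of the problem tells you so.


Technique: l'Hôpital's rule (0/0) — plug in -1: top and bottom both hit zero, so differentiate each and retry. The standard small-argument limits would also carry it; the rule is the systematic route.


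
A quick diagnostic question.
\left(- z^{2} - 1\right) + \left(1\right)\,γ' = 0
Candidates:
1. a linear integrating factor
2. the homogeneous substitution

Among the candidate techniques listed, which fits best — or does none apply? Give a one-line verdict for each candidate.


Best approach: no special technique — solved for the derivative, γ never appears on the right — this is a direct integration in z, not a differential-equations problem at heart.
- a linear integrating factor — with the unknown absent the integrating factor is a formality; direct integration is the working structure.
- the homogeneous substitution: the slope is not a function of the ratio of the variables alone.


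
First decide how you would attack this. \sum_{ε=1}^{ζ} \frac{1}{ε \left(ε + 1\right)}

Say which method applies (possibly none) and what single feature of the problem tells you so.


Best approach: telescoping — integer-spaced poles in \frac{1}{ε \left(ε + 1\right)} are the telescoping signature in disguise.


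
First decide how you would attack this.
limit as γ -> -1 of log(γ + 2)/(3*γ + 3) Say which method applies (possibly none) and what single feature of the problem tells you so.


Best approach: l'Hôpital's rule (0/0) — substituting -1 gives 0 over 0; differentiate top and bottom once and re-evaluate. A local series expansion at the point resolves it as well; the rule is the packaged version of that step.


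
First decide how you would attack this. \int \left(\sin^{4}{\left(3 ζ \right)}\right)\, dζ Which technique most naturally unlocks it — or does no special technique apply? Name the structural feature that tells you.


Method: a trigonometric identity — apply power reduction to \sin^{4}{\left(3 ζ \right)}; each application halves the trigonometric degree.


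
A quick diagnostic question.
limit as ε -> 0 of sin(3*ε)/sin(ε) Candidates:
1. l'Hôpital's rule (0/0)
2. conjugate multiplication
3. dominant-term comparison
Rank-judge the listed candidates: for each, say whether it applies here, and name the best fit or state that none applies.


Technique: l'Hôpital's rule (0/0) — the 0/0 form at 0 is the signature situation for l'Hôpital's rule. Expanding numerator and denominator to first order gives the same value — the rule automates exactly that.
- l'Hôpital's rule (0/0) — yes — fits the structure here.
- conjugate multiplication: the conjugate move applies to radical differences, which this is not.
- dominant-term comparison — no dominant-degree comparison decides it.


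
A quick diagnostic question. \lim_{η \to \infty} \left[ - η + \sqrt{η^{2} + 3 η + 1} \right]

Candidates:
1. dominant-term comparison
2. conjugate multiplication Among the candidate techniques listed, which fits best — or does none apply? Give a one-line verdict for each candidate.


Diagnosis: conjugate multiplication — the difference \sqrt{η^{2} + 3 η + 1} - η is an ∞ − ∞ stalemate; its conjugate partner breaks the tie.
- dominant-term comparison — leading-power comparison does not apply to this form.
- conjugate multiplication — yes — fits the structure here.


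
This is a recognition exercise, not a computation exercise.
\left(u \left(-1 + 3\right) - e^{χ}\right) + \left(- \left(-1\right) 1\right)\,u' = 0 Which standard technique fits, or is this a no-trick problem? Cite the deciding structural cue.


Verdict: a linear integrating factor — first power of u, nonzero forcing: the integrating-factor recipe applies verbatim with p = (-1 + 3).


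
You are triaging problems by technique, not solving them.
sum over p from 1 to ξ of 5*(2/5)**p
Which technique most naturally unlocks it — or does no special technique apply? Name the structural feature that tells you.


Verdict: the geometric series formula — consecutive terms stand in a fixed index-free ratio — the geometric sum formula closes it.


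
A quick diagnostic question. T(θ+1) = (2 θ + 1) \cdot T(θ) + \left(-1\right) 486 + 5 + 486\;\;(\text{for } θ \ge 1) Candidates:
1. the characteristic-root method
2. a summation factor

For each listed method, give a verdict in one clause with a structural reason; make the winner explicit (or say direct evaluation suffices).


Verdict: a summation factor — it is first-order linear but the coefficient 2 θ + 1 depends on the index, so multiply through by a summation factor to telescope it.
- the characteristic-root method: an index-dependent weight blocks the pure exponential ansatz.
- a summation factor: applicable, and directly so.


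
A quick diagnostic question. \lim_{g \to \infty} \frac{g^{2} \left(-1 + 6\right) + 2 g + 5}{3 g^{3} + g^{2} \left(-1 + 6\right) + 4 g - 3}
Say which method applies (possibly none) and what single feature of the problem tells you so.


Technique: dominant-term comparison — at large g only the top-degree terms survive; compare the leading terms and the limit falls out. l'Hôpital's at-infinity variant applies to the expression viewed as a single quotient; the leading-term comparison is the direct route.


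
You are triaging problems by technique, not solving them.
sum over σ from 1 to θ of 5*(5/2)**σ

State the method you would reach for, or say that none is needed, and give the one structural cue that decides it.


Technique: the geometric series formula — each summand is the previous one scaled by 5/2; that constant multiplier is itself the geometric structure.


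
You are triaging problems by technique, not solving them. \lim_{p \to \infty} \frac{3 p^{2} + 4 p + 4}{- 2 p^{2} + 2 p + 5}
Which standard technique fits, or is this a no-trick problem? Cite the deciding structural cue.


Method: dominant-term comparison — divide by the highest power of p present: lower-order terms vanish and the dominant ratio remains. l'Hôpital's at-infinity variant applies to the expression viewed as a single quotient; the leading-term comparison is the direct route.


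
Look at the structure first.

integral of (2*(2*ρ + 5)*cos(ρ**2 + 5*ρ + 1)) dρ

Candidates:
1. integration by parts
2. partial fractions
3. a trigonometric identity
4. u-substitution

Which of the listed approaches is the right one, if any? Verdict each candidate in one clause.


Method: u-substitution — collected, the integrand has one factor that is, up to a constant, the derivative of an inner expression the rest depends on — substitute for that inner expression.
- integration by parts — a polynomial factor is present, but its partner is not an exp, sine, or cosine of a degree-1 argument, nor a logarithm.
- partial fractions — the expression is not a ratio of polynomials that decomposes further.
- a trigonometric identity — neither the even-power reduction nor the product-to-sum identity applies to this structure.
- u-substitution: applies; the problem has the shape this method handles.


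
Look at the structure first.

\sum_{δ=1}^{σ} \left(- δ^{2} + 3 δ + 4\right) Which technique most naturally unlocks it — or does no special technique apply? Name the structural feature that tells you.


Method: no special technique — this is bookkeeping, not technique: standard formulas for sums of constant-multiple powers of δ apply termwise.


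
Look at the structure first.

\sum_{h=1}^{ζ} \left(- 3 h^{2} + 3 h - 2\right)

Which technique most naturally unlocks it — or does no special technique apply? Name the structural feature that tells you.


Verdict: no special technique — Faulhaber territory: sum each constant-multiple power of h with its closed-form formula, no trick required.


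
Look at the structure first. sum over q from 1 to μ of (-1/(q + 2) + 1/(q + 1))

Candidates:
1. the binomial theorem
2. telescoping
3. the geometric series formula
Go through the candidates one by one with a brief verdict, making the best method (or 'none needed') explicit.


Technique: telescoping — the piece each term subtracts is 1/(q + 1) advanced by one index, and it reappears with a plus sign leading the following term — the sum collapses to its boundary terms.
- the binomial theorem — the summand does not match any term pattern of an expanded binomial power.
- telescoping — a fit — the right tool for this form.
- the geometric series formula: no single multiplier carries one term to the next throughout the sum.


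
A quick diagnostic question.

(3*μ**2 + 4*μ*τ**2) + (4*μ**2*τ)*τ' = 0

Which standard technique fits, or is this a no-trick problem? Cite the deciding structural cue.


Diagnosis: the exact-equation method — equality of cross partials is the green light — assemble the potential function term by term.


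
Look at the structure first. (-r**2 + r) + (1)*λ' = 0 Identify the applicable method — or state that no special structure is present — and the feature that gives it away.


Verdict: no special technique — the slope is a function of r alone, so integrate both sides directly.


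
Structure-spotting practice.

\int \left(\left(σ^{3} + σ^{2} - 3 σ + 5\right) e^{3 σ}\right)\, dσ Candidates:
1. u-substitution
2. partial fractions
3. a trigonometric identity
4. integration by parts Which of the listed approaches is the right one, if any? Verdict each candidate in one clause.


Verdict: integration by parts — σ^{3} + σ^{2} - 3 σ + 5 dies after finitely many derivatives while e^{3 σ} cycles under integration — the tabular/parts setup.
- u-substitution: no subexpression of the integrand serves as a whole-integral substitution inner — individual terms may offer their own, but none carries its derivative as a factor of the full integrand; a working change of variable would have to be constructed from outside the expression.
- partial fractions — the expression is not a ratio of polynomials that decomposes further.
- a trigonometric identity — there is no trigonometric structure at all — the integrand carries no sine or cosine to rewrite.
- integration by parts — applicable, and directly so.


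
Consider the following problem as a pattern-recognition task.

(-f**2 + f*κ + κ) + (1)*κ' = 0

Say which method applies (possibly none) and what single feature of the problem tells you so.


Verdict: a linear integrating factor — the unknown enters only to the first power against a nonzero forcing term — the integrating-factor template applies directly.


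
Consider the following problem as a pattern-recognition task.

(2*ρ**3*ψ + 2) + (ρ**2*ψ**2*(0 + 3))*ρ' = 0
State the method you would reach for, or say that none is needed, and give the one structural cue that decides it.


Technique: the exact-equation method — check exactness first: here it holds (2*ρ**3*ψ + 2, ρ**2*ψ**2*(0 + 3) have matching cross partials), so no integrating factor is needed.


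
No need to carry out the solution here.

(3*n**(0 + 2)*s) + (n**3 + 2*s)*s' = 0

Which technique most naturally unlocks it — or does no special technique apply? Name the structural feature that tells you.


Best approach: the exact-equation method — take the mixed partials of 3*n**(0 + 2)*s and n**3 + 2*s: they are equal, which certifies an exact differential.


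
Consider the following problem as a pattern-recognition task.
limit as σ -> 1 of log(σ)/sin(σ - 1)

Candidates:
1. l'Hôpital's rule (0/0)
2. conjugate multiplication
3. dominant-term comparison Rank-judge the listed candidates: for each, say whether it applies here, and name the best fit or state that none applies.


Verdict: l'Hôpital's rule (0/0) — numerator and denominator both vanish at 1 — a genuine 0/0 form, which is exactly when l'Hôpital applies. The standard small-argument limits would also carry it; the rule is the systematic route.
- l'Hôpital's rule (0/0) — yes — fits the structure here.
- conjugate multiplication: there is no infinity-minus-infinity radical difference to rationalize.
- dominant-term comparison: this limit is not decided by comparing polynomial growth at infinity.


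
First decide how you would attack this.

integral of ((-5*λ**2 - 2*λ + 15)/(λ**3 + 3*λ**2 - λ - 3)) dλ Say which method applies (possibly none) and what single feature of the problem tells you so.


Verdict: partial fractions — λ**3 + 3*λ**2 - λ - 3 splits into linear pieces, so the quotient is a sum of simple fractions — decompose before integrating.


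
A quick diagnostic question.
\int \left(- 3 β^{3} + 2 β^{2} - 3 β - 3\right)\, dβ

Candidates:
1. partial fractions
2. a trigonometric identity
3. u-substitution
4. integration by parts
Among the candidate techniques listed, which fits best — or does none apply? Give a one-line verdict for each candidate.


Diagnosis: no special technique — every term is a constant multiple of a power of β; term-wise power-rule integration needs no preliminary transformation.
- partial fractions — there is no rational-function structure to decompose.
- a trigonometric identity: with no trigonometric functions present, identity rewriting has no target.
- u-substitution: any workable substitution here is cosmetic — the integrand is already in directly integrable form.
- integration by parts: parts would only shuffle a directly integrable integrand.


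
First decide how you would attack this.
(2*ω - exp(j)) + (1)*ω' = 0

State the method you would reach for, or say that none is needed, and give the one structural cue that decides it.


Verdict: a linear integrating factor — arrange it as ω' + 2·ω = (the forcing term) and the integrating factor does the rest.


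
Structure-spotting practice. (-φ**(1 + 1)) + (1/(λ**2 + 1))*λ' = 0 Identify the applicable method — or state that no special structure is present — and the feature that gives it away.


Method: separation of variables — one side of the product carries the independent variable, the other the unknown — the textbook separation shape. One could also solve this as an exact equation; with each coefficient in its own variable, separating is the same work with fewer steps.


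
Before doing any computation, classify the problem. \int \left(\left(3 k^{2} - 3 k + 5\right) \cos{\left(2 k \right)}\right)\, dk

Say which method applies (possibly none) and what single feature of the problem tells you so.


Technique: integration by parts — the integrand splits as 3 k^{2} - 3 k + 5 times \cos{\left(2 k \right)} — repeatedly differentiating the polynomial part kills it, which is the parts ladder.


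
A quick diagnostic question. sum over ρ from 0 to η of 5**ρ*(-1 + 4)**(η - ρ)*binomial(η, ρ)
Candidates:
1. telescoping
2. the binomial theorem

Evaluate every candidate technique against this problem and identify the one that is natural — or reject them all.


Technique: the binomial theorem — the summand is term ρ of a binomial expansion in 5 and (-1 + 4); the whole sum is a single power.
- telescoping: computed from the summand as displayed, the partial sums build up without the pairwise collapse telescoping exploits.
- the binomial theorem: a fit — the right tool for this form.


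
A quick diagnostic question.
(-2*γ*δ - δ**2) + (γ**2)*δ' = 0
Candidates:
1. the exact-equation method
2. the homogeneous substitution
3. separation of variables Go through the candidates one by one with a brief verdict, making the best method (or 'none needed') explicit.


Diagnosis: the homogeneous substitution — the slope is degree-zero homogeneous: the ratio substitution v = δ/γ collapses it. A Bernoulli rewrite works here as the equation stands — the homogeneous substitution is the more immediate reading.
- the exact-equation method: the cross partial derivatives disagree, so no single potential exists.
- the homogeneous substitution: a fit — the right tool for this form.
- separation of variables — no division isolates the independent variable from the unknown.


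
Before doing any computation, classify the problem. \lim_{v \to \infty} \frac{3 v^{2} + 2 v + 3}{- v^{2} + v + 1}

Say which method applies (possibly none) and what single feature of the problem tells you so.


Method: dominant-term comparison — as v grows, only the highest-degree terms matter — compare leading terms and read the limit off. Differentiating the expression as a single quotient would eventually settle it as well; matching dominant growth settles it immediately.


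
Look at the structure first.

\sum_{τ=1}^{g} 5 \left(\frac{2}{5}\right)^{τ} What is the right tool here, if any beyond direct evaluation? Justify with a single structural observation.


Method: the geometric series formula — term-over-term division gives \frac{2}{5} every time — index-free ratio, geometric sum formula applies.


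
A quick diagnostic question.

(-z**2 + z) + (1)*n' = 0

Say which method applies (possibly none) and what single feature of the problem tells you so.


Best approach: no special technique — the slope is a pure function of z; integrate both sides and be done.


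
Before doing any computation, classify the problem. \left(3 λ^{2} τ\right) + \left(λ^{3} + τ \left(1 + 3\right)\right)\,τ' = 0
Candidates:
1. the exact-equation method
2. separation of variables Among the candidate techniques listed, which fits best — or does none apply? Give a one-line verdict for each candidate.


Technique: the exact-equation method — because the two cross partials coincide, the form is conservative as written — recover its potential in (λ, τ).
- the exact-equation method: yes, a natural case for it.
- separation of variables — no division isolates the independent variable from the unknown.


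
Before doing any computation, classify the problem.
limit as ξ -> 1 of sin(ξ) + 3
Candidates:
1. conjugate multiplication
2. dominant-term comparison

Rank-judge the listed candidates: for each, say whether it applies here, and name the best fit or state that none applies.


Technique: no special technique — the expression is continuous at the evaluation point — substitute directly; no indeterminate form appears.
- conjugate multiplication — multiplying by a conjugate would not remove any indeterminacy here.
- dominant-term comparison: no dominant power emerges to decide the limit by degree comparison.


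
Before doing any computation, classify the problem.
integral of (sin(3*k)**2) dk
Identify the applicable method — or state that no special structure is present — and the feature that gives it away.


Method: a trigonometric identity — sin(3*k)**2 is the textbook power-reduction case — identities first, antiderivatives second.


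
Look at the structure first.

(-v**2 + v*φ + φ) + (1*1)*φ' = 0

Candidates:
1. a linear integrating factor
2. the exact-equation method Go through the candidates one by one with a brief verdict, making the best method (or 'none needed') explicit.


Best approach: a linear integrating factor — linear in the unknown with genuine forcing: multiply through by the exponential of the integrated coefficient and the left side closes into one derivative.
- a linear integrating factor — yes — fits the structure here.
- the exact-equation method: the cross partial derivatives disagree, so no single potential exists.


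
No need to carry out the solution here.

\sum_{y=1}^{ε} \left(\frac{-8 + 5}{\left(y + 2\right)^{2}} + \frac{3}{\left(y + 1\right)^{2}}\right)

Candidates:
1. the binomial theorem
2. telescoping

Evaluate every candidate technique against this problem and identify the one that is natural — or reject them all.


Method: telescoping — this sum is a zipper: each term contributes \frac{3}{\left(y + 1\right)^{2}} and removes the next index's value, which the following term puts back, closing term by term.
- the binomial theorem: no binomial coefficients pair with matched powers.
- telescoping — a fit — the right tool for this form.


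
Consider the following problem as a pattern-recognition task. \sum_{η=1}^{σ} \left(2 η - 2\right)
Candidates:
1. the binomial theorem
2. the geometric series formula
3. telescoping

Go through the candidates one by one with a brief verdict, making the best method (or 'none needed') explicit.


Technique: no special technique — the summand is a plain polynomial in η (expanding first if it arrives factored); standard power-sum formulas evaluate it term by term.
- the binomial theorem — there is no pair of bases whose matched powers would reassemble into a single binomial power.
- the geometric series formula: dividing successive terms gives an index-dependent quantity, not a constant.
- telescoping: writing out consecutive terms as given produces no pairwise cancellation.


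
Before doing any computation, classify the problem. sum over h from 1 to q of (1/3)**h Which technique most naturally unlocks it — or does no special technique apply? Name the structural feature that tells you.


Verdict: the geometric series formula — term-over-term division gives 1/3 every time — index-free ratio, geometric sum formula applies.


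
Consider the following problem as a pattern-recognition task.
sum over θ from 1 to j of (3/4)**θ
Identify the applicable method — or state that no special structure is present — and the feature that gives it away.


Diagnosis: the geometric series formula — each term is 3/4 times the previous one, so the geometric-series formula applies directly.


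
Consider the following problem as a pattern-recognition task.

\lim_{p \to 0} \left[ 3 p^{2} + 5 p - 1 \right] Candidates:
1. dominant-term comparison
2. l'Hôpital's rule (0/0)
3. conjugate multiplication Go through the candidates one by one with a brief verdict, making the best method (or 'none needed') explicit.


Technique: no special technique — the function is continuous at 0; evaluation is itself the limit, no machinery required.
- dominant-term comparison: no ranking of term growth rates resolves the limit here.
- l'Hôpital's rule (0/0) — evaluation at the point is determinate, so the rule has nothing to repair.
- conjugate multiplication: no difference of divergent radicals appears, so rationalizing has nothing to cancel.


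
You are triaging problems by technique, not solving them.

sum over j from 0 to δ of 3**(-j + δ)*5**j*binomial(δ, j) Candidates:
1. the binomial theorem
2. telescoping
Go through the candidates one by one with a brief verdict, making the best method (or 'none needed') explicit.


Diagnosis: the binomial theorem — binomial(δ, j) weighting matched powers of 5 and 3 is the expanded form of (5 + 3)^δ — fold it back up.
- the binomial theorem: applicable, and directly so.
- telescoping — neither a shifted-difference shape nor integer-spaced poles are present.


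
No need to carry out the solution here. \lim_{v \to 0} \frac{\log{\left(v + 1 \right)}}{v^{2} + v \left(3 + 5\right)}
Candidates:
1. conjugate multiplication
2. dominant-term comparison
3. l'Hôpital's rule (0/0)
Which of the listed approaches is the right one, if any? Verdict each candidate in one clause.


Verdict: l'Hôpital's rule (0/0) — the 0/0 form at 0 is the signature situation for l'Hôpital's rule. One could equally expand both pieces locally and compare leading terms; the rule does that in one stroke.
- conjugate multiplication: multiplying by a conjugate would not remove any indeterminacy here.
- dominant-term comparison: no dominant-degree comparison decides it.
- l'Hôpital's rule (0/0) — yes — fits the structure here.


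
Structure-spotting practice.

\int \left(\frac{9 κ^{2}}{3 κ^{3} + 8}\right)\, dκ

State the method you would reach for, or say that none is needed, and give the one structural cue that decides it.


Best approach: u-substitution — everything non-trivial happens through the inner expression 3 κ^{3} + 8, and its derivative accounts for the remaining factor up to a constant, so set u = 3 κ^{3} + 8.


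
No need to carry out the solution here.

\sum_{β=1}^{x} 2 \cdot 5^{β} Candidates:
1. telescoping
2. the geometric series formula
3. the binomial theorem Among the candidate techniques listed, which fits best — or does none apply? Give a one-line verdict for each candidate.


Technique: the geometric series formula — the ratio of consecutive terms is the constant 5, independent of the index — a geometric sum.
- telescoping — as presented, consecutive terms share no shifted copy to cancel against — no rewrite is on display to change that.
- the geometric series formula — yes, a natural case for it.
- the binomial theorem — the terms lack the binomial-coefficient-weighted complementary-power pattern of an expansion.


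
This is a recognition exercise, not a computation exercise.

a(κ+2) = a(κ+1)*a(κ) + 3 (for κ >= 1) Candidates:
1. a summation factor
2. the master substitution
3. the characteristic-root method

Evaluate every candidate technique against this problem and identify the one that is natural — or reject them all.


Best approach: no special technique — this one you iterate or analyze qualitatively: the nonlinearity defeats linear solution methods.
- a summation factor — no summation factor applies — the rule is not linear in the sequence values.
- the master substitution: the recursion shifts the index rather than dividing it.
- the characteristic-root method — nonlinearity rules out exponential-mode superposition from the start.


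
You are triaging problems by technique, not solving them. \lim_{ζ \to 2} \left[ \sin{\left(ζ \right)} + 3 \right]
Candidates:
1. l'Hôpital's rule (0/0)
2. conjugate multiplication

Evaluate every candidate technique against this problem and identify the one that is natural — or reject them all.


Technique: no special technique — no vanishing denominator and no indeterminate clash at the point — evaluation is immediate.
- l'Hôpital's rule (0/0): substituting the point gives a finite value outright — there is no indeterminate clash to repair.
- conjugate multiplication — multiplying by a conjugate would not remove any indeterminacy here.


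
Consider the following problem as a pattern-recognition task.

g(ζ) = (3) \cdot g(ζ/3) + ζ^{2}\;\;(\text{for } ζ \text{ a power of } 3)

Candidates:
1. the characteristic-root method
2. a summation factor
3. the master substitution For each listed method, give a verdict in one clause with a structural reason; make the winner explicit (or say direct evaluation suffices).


Verdict: the master substitution — the argument contracts 3-fold per step: reindex ζ exponentially and solve the linear recurrence in the new index.
- the characteristic-root method: a divided-index call is not the fixed-shift linear shape that characteristic roots solve.
- a summation factor — the recursion divides its index rather than shifting it — there is no previous-term chain for a summation factor to telescope.
- the master substitution: applies; the problem has the shape this method handles.


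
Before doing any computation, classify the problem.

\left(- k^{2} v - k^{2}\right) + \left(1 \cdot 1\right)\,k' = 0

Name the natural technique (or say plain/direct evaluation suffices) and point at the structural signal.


Best approach: separation of variables — separating collects all k-dependence with the derivative and leaves all v-dependence opposite: variables separate.


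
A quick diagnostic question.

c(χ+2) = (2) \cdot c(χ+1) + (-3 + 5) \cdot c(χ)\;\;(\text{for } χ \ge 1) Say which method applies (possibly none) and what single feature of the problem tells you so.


Best approach: the characteristic-root method — fixed numeric weights on consecutive terms and no forcing term added: the root method in its home territory.


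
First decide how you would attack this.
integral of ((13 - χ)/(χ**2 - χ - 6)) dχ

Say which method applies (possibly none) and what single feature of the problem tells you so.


Technique: partial fractions — break χ**2 - χ - 6 into its roots and the integral splits into logarithm-sized bites.


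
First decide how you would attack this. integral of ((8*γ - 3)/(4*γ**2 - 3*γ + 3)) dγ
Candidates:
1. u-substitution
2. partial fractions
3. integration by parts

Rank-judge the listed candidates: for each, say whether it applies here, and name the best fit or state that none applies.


Verdict: u-substitution — structure check: outer function, inner expression 4*γ**2 - 3*γ + 3, inner derivative as a factor — the classic u = 4*γ**2 - 3*γ + 3 pattern.
- u-substitution: yes — fits the structure here.
- partial fractions: proper and rational, yes, but the denominator has no factorization over the rationals to exploit.
- integration by parts — the integrand does not split as a nonconstant polynomial times an exp, sine, cosine of a linear argument, or logarithm — no polynomial-kernel parts product to differentiate one side of.


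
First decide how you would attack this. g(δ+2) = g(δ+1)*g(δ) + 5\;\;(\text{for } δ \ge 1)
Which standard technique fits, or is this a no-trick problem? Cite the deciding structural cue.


Diagnosis: no special technique — nonlinear feedback in the recursion rules out every root- or factor-based technique.


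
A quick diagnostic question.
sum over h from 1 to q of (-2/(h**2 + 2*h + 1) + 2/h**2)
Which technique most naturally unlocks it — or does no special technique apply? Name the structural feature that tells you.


Technique: telescoping — this sum is a zipper: each term contributes 2/h**2 and removes the next index's value, which the following term puts back, closing term by term.


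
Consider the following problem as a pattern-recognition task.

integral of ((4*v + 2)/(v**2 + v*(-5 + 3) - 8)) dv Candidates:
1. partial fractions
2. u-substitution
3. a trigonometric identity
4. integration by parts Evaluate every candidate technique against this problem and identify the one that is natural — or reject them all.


Method: partial fractions — a proper rational integrand whose denominator splits into simpler factors — decompose into partial fractions first.
- partial fractions: yes — fits the structure here.
- u-substitution: no subexpression of the integrand serves as a whole-integral substitution inner — individual terms may offer their own, but none carries its derivative as a factor of the full integrand; a working change of variable would have to be constructed from outside the expression.
- a trigonometric identity: no sine or cosine appears, so there is nothing for a trigonometric identity to act on.
- integration by parts: no split into a nonconstant polynomial times one of the standard kernels — exp, sine, or cosine of a linear argument, or a logarithm — applies here.


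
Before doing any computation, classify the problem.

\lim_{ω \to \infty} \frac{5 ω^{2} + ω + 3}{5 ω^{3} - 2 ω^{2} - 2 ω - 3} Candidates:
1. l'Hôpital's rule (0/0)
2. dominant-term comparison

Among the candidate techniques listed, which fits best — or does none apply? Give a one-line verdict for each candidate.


Technique: dominant-term comparison — as ω grows, only the highest-degree terms matter — compare leading terms and read the limit off.
- l'Hôpital's rule (0/0) — viewed as a single quotient this runs to ∞/∞, not the 0/0 clash this candidate addresses; an at-infinity variant of the rule would resolve it, but comparing leading growth reads the answer without differentiating.
- dominant-term comparison: yes, a natural case for it.


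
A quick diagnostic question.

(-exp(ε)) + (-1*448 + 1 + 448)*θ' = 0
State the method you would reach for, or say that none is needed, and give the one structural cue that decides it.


Technique: no special technique — with θ absent the equation is not coupled at all: direct integration in ε.


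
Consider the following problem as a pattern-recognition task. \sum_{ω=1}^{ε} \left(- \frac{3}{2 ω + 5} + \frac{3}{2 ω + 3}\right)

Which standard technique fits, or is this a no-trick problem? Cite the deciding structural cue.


Verdict: telescoping — each term adds \frac{3}{2 ω + 3} and subtracts the same expression advanced one index; that subtracted piece cancels against the next term's added copy — only the boundary terms survive.


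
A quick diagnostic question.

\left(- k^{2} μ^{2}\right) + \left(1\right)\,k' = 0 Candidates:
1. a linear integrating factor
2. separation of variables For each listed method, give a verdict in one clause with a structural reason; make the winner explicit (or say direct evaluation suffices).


Technique: separation of variables — one side of the product carries the independent variable, the other the unknown — the textbook separation shape.
- a linear integrating factor: a nonlinear term in the unknown puts this outside the integrating-factor template.
- separation of variables — yes, a natural case for it.


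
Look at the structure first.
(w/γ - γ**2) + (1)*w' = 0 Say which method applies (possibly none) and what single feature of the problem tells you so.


Verdict: a linear integrating factor — linear in the unknown with genuine forcing: multiply through by the exponential of the integrated coefficient and the left side closes into one derivative.


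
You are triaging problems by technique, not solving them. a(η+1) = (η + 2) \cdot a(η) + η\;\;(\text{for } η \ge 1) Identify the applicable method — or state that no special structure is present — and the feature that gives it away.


Verdict: a summation factor — first-order linear but the coefficient η + 2 moves with the index — divide by the cumulative product and telescope.


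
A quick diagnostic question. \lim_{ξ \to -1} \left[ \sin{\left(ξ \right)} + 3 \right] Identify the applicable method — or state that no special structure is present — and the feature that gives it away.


Best approach: no special technique — no zero denominators, no indeterminate clash at -1 — substitute and read off the value.


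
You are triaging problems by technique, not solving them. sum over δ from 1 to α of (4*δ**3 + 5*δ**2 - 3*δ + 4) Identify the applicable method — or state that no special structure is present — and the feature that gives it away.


Best approach: no special technique — every summand is a constant multiple of a power of δ — apply the standard power-sum identities one degree at a time.


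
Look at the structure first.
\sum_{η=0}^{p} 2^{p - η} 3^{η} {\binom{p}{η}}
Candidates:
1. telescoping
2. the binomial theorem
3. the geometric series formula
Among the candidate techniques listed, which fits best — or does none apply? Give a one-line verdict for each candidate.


Method: the binomial theorem — {\binom{p}{η}} weighting matched powers of 3 and 2 is the expanded form of (3 + 2)^p — fold it back up.
- telescoping: neither a shifted-difference shape nor integer-spaced poles are present.
- the binomial theorem: a fit — the right tool for this form.
- the geometric series formula: the term-to-term ratio drifts with the index — the one thing the geometric formula cannot absorb.
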